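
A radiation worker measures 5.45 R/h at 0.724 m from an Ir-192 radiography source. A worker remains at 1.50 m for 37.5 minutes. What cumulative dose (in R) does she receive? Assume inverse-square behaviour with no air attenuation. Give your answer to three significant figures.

By the inverse-square law, rate at 1.50 m:
(0.724/1.50)² = 0.2330, so 5.45 × 0.2330 = 1.270 R/h.
Dose = rate × time = 1.270 R/h × 0.6250 h = 0.7937 R.

0.794 R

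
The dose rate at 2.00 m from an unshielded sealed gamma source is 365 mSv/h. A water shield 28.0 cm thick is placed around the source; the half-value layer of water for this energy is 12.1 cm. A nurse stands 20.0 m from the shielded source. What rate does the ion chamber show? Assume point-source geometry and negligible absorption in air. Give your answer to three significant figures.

Distance alone: 365 × (2.00/20.0)² = 365 × 0.01000 = 3.650 mSv/h.
Shield: 28.0/12.1 = 2.314 half-value layers → attenuation 2^(−2.314) = 0.2011.
Combined: 3.650 × 0.2011 = 0.7340 mSv/h.

0.734 mSv/h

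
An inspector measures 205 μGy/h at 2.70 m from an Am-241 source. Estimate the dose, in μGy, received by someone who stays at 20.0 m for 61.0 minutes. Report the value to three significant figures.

3.80 μGy

Applying the 1/r² law, rate at 20.0 m:
(2.70/20.0)² = 0.01823, so 205 × 0.01823 = 3.737 μGy/h.
Dose = rate × time = 3.737 μGy/h × 1.017 h = 3.801 μGy.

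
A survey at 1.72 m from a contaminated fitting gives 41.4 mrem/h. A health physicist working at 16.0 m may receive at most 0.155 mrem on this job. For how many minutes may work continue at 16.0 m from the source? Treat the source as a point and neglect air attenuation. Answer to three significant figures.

19.4 min

Applying the 1/r² law, rate at 16.0 m:
(1.72/16.0)² = 0.01156, so 41.4 × 0.01156 = 0.4786 mrem/h.
Stay time = 0.155 mrem ÷ 0.4786 mrem/h = 0.3239 h = 19.43 min.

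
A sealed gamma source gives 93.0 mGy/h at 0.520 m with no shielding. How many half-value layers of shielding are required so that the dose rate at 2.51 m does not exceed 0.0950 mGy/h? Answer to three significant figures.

5.39 half-value layers

At 2.51 m, distance alone gives 93.0 × (0.520/2.51)² = 93.0 × 0.04292 = 3.992 mGy/h.
Further attenuation needed: 3.992/0.0950 = 42.02.
n = log₂(42.02) = 5.393 half-value layers.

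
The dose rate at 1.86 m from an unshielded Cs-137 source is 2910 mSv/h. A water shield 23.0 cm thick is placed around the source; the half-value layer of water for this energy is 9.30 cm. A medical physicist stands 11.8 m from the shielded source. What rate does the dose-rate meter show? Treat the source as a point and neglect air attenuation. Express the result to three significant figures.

Distance alone: (1.86/11.8)² = 0.02485, so 2910 × 0.02485 = 72.31 mSv/h.
Shield: 23.0/9.30 = 2.473 half-value layers → attenuation 2^(−2.473) = 0.1801.
Combined: 72.31 × 0.1801 = 13.02 mSv/h.

13.0 mSv/h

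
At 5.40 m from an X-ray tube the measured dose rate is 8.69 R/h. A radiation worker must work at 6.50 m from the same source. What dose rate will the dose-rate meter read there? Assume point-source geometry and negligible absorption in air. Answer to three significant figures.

Applying the 1/r² law, scaling from 5.40 m to 6.50 m:
(5.40/6.50)² = 0.6902, so 8.69 × 0.6902 = 5.998 R/h.

6.00 R/h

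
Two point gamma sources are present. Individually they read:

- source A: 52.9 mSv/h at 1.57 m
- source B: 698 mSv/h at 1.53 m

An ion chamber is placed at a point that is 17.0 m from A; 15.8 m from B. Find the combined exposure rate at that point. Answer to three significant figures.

Each source contributes Iᵢ·(dᵢ/rᵢ)²; contributions add.
A: 52.9 × (1.57/17.0)² = 0.4512 mSv/h
B: 698 × (1.53/15.8)² = 6.545 mSv/h
Total = 0.4512 + 6.545 = 6.996 mSv/h.

7.00 mSv/h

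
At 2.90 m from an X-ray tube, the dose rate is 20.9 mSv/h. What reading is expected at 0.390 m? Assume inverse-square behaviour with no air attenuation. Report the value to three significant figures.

Applying the 1/r² law, the rate at 0.390 m is
(2.90/0.390)² = 55.29, so 20.9 × 55.29 = 1156 mSv/h.

1160 mSv/h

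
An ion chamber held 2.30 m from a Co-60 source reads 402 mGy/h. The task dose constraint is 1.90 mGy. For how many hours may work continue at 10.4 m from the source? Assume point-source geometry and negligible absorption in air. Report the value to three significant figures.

Using I₁d₁² = I₂d₂², rate at 10.4 m:
(2.30/10.4)² = 0.04891, so 402 × 0.04891 = 19.66 mGy/h.
Stay time = 1.90 mGy ÷ 19.66 mGy/h = 0.09664 h.

0.0966 h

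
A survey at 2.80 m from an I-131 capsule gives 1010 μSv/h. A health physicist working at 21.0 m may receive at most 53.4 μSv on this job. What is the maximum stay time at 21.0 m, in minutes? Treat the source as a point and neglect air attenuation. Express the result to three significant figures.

Using I₁d₁² = I₂d₂², rate at 21.0 m:
(2.80/21.0)² = 0.01778, so 1010 × 0.01778 = 17.96 μSv/h.
Stay time = 53.4 μSv ÷ 17.96 μSv/h = 2.973 h = 178.4 min.

178 min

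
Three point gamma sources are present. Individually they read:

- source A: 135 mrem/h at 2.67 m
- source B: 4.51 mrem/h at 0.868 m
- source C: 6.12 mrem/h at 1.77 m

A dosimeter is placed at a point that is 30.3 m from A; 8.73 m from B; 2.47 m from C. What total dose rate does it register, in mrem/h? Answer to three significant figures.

4.24 mrem/h

Each source contributes Iᵢ·(dᵢ/rᵢ)²; contributions add.
A: 135 × (2.67/30.3)² = 1.048 mrem/h
B: 4.51 × (0.868/8.73)² = 0.04458 mrem/h
C: 6.12 × (1.77/2.47)² = 3.143 mrem/h
Total = 1.048 + 0.04458 + 3.143 = 4.236 mrem/h.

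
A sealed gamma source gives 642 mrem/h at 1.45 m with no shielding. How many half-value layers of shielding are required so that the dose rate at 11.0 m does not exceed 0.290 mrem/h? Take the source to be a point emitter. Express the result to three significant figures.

5.27 half-value layers

At 11.0 m, distance alone gives (1.45/11.0)² = 0.01738, so 642 × 0.01738 = 11.16 mrem/h.
Further attenuation needed: 11.16/0.290 = 38.48.
n = log₂(38.48) = 5.266 half-value layers.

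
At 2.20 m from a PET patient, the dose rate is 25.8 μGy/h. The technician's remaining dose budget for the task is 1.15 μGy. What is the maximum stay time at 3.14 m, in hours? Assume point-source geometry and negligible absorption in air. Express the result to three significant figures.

0.0908 h

Applying the 1/r² law, rate at 3.14 m:
25.8 × (2.20/3.14)² = 25.8 × 0.4909 = 12.67 μGy/h.
Stay time = 1.15 μGy ÷ 12.67 μGy/h = 0.09077 h.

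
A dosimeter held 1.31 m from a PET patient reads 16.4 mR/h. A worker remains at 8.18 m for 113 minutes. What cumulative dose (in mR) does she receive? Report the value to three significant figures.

Intensity scales as (d₁/d₂)², so rate at 8.18 m:
16.4 × (1.31/8.18)² = 16.4 × 0.02565 = 0.4207 mR/h.
Dose = rate × time = 0.4207 mR/h × 1.883 h = 0.7922 mR.

0.792 mR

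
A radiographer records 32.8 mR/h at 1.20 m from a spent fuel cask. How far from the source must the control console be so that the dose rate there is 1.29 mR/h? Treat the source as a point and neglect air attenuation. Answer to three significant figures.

6.05 m

Using I₁d₁² = I₂d₂², d₂ = d₁·√(I₁/I₂).
I₁/I₂ = 32.8/1.29 = 25.43, so d₂ = 1.20 × √25.43 = 6.051 m.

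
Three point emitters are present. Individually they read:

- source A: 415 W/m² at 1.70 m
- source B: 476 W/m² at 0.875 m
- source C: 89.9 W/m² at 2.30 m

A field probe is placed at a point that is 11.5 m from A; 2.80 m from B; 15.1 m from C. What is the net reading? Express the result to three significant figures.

By superposition, sum each source's inverse-square contribution:
A: 415 × (1.70/11.5)² = 9.069 W/m²
B: 476 × (0.875/2.80)² = 46.48 W/m²
C: 89.9 × (2.30/15.1)² = 2.086 W/m²
Total = 9.069 + 46.48 + 2.086 = 57.63 W/m².

57.6 W/m²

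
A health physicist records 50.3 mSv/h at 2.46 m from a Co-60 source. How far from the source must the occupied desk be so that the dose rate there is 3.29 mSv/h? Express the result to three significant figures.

Using I₁d₁² = I₂d₂², d₂ = d₁·√(I₁/I₂).
I₁/I₂ = 50.3/3.29 = 15.29, so d₂ = 2.46 × √15.29 = 9.619 m.

9.62 m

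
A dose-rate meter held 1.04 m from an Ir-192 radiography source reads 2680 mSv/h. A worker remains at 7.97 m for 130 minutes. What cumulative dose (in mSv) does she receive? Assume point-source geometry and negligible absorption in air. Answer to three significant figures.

Using I₁d₁² = I₂d₂², rate at 7.97 m:
(1.04/7.97)² = 0.01703, so 2680 × 0.01703 = 45.64 mSv/h.
Dose = rate × time = 45.64 mSv/h × 2.167 h = 98.90 mSv.

98.9 mSv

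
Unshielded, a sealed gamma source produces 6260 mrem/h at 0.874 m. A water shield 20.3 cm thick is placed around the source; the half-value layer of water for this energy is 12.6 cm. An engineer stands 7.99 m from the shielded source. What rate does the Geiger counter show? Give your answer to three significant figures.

Distance alone: (0.874/7.99)² = 0.01197, so 6260 × 0.01197 = 74.93 mrem/h.
Shield: 20.3/12.6 = 1.611 half-value layers → attenuation 2^(−1.611) = 0.3274.
Combined: 74.93 × 0.3274 = 24.53 mrem/h.

24.5 mrem/h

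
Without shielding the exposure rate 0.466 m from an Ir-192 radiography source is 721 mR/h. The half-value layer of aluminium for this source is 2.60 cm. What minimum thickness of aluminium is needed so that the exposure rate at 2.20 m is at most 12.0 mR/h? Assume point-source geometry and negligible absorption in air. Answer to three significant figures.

3.72 cm

At 2.20 m, distance alone gives (0.466/2.20)² = 0.04487, so 721 × 0.04487 = 32.35 mR/h.
Further attenuation needed: 32.35/12.0 = 2.696.
n = log₂(2.696) = 1.431 half-value layers.
Thickness = 1.431 × 2.60 cm = 3.721 cm.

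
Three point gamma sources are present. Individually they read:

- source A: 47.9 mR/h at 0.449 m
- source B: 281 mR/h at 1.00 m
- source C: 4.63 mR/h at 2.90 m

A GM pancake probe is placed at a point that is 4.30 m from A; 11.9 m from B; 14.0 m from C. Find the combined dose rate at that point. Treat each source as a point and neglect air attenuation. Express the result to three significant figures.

By superposition, sum each source's inverse-square contribution:
A: 47.9 × (0.449/4.30)² = 0.5223 mR/h
B: 281 × (1.00/11.9)² = 1.984 mR/h
C: 4.63 × (2.90/14.0)² = 0.1987 mR/h
Total = 0.5223 + 1.984 + 0.1987 = 2.705 mR/h.

2.71 mR/h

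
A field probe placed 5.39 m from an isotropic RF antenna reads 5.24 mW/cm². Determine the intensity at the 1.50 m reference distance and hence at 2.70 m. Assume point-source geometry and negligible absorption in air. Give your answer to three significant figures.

Applying the 1/r² law,
At 1.50 m: (5.39/1.50)² = 12.91, so 5.24 × 12.91 = 67.65 mW/cm²
At 2.70 m: 67.65 × (1.50/2.70)² = 67.65 × 0.3086 = 20.88 mW/cm².

67.7 mW/cm²; 20.9 mW/cm²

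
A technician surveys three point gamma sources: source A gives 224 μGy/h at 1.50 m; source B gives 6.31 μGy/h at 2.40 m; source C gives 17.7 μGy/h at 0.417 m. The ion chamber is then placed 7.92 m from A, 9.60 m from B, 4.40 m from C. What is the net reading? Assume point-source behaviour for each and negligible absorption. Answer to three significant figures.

8.59 μGy/h

Each source contributes Iᵢ·(dᵢ/rᵢ)²; contributions add.
A: 224 × (1.50/7.92)² = 8.035 μGy/h
B: 6.31 × (2.40/9.60)² = 0.3944 μGy/h
C: 17.7 × (0.417/4.40)² = 0.1590 μGy/h
Total = 8.035 + 0.3944 + 0.1590 = 8.588 μGy/h.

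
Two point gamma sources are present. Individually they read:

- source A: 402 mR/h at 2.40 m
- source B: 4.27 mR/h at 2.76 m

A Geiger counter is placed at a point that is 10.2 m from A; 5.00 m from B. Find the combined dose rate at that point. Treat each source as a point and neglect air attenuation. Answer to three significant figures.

23.6 mR/h

By superposition, sum each source's inverse-square contribution:
A: 402 × (2.40/10.2)² = 22.26 mR/h
B: 4.27 × (2.76/5.00)² = 1.301 mR/h
Total = 22.26 + 1.301 = 23.56 mR/h.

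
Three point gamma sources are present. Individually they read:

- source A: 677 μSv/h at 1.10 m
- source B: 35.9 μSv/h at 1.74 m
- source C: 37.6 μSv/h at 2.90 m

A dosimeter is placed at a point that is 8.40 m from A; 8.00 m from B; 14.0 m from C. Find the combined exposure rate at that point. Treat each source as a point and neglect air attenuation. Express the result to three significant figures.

Each source contributes Iᵢ·(dᵢ/rᵢ)²; contributions add.
A: 677 × (1.10/8.40)² = 11.61 μSv/h
B: 35.9 × (1.74/8.00)² = 1.698 μSv/h
C: 37.6 × (2.90/14.0)² = 1.613 μSv/h
Total = 11.61 + 1.698 + 1.613 = 14.92 μSv/h.

14.9 μSv/h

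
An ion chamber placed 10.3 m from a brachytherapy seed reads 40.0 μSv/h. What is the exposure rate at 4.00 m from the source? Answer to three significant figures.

Using I₁d₁² = I₂d₂², scaling from 10.3 m to 4.00 m:
(10.3/4.00)² = 6.631, so 40.0 × 6.631 = 265.2 μSv/h.

265 μSv/h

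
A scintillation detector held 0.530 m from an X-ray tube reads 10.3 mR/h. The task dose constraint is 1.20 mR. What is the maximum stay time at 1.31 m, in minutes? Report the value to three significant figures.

Applying the 1/r² law, rate at 1.31 m:
(0.530/1.31)² = 0.1637, so 10.3 × 0.1637 = 1.686 mR/h.
Stay time = 1.20 mR ÷ 1.686 mR/h = 0.7117 h = 42.70 min.

42.7 min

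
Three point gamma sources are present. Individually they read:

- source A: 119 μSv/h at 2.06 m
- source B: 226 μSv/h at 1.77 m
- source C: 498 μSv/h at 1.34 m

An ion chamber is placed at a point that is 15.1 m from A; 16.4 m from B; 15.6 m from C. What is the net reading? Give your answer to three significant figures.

Each source contributes Iᵢ·(dᵢ/rᵢ)²; contributions add.
A: 119 × (2.06/15.1)² = 2.215 μSv/h
B: 226 × (1.77/16.4)² = 2.632 μSv/h
C: 498 × (1.34/15.6)² = 3.674 μSv/h
Total = 2.215 + 2.632 + 3.674 = 8.521 μSv/h.

8.52 μSv/h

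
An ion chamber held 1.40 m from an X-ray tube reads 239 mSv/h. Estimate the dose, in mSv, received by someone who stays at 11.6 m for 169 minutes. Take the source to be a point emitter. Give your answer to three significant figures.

9.81 mSv

Using I₁d₁² = I₂d₂², rate at 11.6 m:
(1.40/11.6)² = 0.01457, so 239 × 0.01457 = 3.482 mSv/h.
Dose = rate × time = 3.482 mSv/h × 2.817 h = 9.809 mSv.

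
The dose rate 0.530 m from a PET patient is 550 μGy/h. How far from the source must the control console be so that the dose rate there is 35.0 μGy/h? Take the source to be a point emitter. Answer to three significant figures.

2.10 m

Using I₁d₁² = I₂d₂², d₂ = d₁·√(I₁/I₂).
I₁/I₂ = 550/35.0 = 15.71, so d₂ = 0.530 × √15.71 = 2.101 m.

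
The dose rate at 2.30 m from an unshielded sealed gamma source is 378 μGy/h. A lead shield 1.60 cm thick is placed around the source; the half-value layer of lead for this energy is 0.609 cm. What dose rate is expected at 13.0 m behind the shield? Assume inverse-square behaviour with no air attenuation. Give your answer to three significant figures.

1.92 μGy/h

Distance alone: (2.30/13.0)² = 0.03130, so 378 × 0.03130 = 11.83 μGy/h.
Shield: 1.60/0.609 = 2.627 half-value layers → attenuation 2^(−2.627) = 0.1619.
Combined: 11.83 × 0.1619 = 1.915 μGy/h.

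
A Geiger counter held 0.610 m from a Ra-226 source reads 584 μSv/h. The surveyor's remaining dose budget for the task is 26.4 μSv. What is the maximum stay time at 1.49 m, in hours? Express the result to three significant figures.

0.270 h

Since intensity falls as 1/r², rate at 1.49 m:
584 × (0.610/1.49)² = 584 × 0.1676 = 97.88 μSv/h.
Stay time = 26.4 μSv ÷ 97.88 μSv/h = 0.2697 h.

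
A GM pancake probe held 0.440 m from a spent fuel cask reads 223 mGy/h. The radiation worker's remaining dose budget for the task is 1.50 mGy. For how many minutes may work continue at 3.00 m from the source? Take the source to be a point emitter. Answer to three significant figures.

18.8 min

Intensity scales as (d₁/d₂)², so rate at 3.00 m:
(0.440/3.00)² = 0.02151, so 223 × 0.02151 = 4.797 mGy/h.
Stay time = 1.50 mGy ÷ 4.797 mGy/h = 0.3127 h = 18.76 min.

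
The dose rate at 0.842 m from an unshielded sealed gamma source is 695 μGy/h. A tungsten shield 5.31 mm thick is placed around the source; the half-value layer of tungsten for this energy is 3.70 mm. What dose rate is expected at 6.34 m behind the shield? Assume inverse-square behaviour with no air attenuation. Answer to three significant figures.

Distance alone: (0.842/6.34)² = 0.01764, so 695 × 0.01764 = 12.26 μGy/h.
Shield: 5.31/3.70 = 1.435 half-value layers → attenuation 2^(−1.435) = 0.3698.
Combined: 12.26 × 0.3698 = 4.534 μGy/h.

4.53 μGy/h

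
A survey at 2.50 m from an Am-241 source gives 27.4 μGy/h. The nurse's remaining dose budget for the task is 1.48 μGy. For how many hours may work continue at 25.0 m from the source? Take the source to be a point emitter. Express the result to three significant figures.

5.40 h

Intensity scales as (d₁/d₂)², so rate at 25.0 m:
27.4 × (2.50/25.0)² = 27.4 × 0.01000 = 0.2740 μGy/h.
Stay time = 1.48 μGy ÷ 0.2740 μGy/h = 5.401 h.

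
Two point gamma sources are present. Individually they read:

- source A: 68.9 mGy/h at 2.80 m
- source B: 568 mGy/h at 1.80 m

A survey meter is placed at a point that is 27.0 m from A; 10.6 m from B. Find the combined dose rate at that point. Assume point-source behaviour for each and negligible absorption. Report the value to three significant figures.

By superposition, sum each source's inverse-square contribution:
A: 68.9 × (2.80/27.0)² = 0.7410 mGy/h
B: 568 × (1.80/10.6)² = 16.38 mGy/h
Total = 0.7410 + 16.38 = 17.12 mGy/h.

17.1 mGy/h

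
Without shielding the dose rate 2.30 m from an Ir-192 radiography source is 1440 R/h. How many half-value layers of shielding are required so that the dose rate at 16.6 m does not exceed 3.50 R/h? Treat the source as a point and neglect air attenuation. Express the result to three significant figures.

At 16.6 m, distance alone gives 1440 × (2.30/16.6)² = 1440 × 0.01920 = 27.65 R/h.
Further attenuation needed: 27.65/3.50 = 7.900.
n = log₂(7.900) = 2.982 half-value layers.

2.98 half-value layers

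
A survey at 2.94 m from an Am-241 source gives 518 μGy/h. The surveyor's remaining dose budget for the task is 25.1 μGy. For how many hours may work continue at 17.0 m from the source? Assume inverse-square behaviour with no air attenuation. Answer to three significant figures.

1.62 h

Using I₁d₁² = I₂d₂², rate at 17.0 m:
(2.94/17.0)² = 0.02991, so 518 × 0.02991 = 15.49 μGy/h.
Stay time = 25.1 μGy ÷ 15.49 μGy/h = 1.620 h.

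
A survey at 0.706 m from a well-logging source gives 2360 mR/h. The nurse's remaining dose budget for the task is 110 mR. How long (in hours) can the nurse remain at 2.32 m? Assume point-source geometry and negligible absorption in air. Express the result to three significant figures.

Using I₁d₁² = I₂d₂², rate at 2.32 m:
(0.706/2.32)² = 0.09260, so 2360 × 0.09260 = 218.5 mR/h.
Stay time = 110 mR ÷ 218.5 mR/h = 0.5034 h.

0.503 h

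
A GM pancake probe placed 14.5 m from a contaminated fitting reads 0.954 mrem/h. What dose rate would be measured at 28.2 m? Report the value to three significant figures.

Intensity scales as (d₁/d₂)², so scaling from 14.5 m to 28.2 m:
0.954 × (14.5/28.2)² = 0.954 × 0.2644 = 0.2522 mrem/h.

0.252 mrem/h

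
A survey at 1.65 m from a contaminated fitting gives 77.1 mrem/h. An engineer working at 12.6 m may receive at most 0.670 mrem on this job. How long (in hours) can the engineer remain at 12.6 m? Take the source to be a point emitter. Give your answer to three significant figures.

0.507 h

Applying the 1/r² law, rate at 12.6 m:
77.1 × (1.65/12.6)² = 77.1 × 0.01715 = 1.322 mrem/h.
Stay time = 0.670 mrem ÷ 1.322 mrem/h = 0.5068 h.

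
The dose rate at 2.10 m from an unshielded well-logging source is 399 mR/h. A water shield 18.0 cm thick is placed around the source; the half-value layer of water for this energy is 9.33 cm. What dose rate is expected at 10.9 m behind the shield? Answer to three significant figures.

Distance alone: 399 × (2.10/10.9)² = 399 × 0.03712 = 14.81 mR/h.
Shield: 18.0/9.33 = 1.929 half-value layers → attenuation 2^(−1.929) = 0.2626.
Combined: 14.81 × 0.2626 = 3.889 mR/h.

3.89 mR/h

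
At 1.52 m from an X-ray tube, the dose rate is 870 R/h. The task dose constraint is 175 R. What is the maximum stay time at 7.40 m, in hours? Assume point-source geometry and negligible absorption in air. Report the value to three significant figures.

By the inverse-square law, rate at 7.40 m:
(1.52/7.40)² = 0.04219, so 870 × 0.04219 = 36.71 R/h.
Stay time = 175 R ÷ 36.71 R/h = 4.767 h.

4.77 h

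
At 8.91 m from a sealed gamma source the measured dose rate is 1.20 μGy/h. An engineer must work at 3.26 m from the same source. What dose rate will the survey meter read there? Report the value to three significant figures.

By the inverse-square law, scaling from 8.91 m to 3.26 m:
(8.91/3.26)² = 7.470, so 1.20 × 7.470 = 8.964 μGy/h.

8.96 μGy/h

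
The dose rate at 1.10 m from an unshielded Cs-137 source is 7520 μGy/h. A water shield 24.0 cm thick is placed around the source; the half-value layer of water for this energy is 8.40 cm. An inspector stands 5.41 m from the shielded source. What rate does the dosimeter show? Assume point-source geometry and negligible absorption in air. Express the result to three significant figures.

42.9 μGy/h

Distance alone: 7520 × (1.10/5.41)² = 7520 × 0.04134 = 310.9 μGy/h.
Shield: 24.0/8.40 = 2.857 half-value layers → attenuation 2^(−2.857) = 0.1380.
Combined: 310.9 × 0.1380 = 42.90 μGy/h.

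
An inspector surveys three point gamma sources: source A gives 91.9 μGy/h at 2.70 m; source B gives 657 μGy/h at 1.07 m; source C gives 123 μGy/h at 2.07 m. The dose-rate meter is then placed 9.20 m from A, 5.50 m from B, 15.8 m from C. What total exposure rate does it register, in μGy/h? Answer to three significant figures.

Each source contributes Iᵢ·(dᵢ/rᵢ)²; contributions add.
A: 91.9 × (2.70/9.20)² = 7.915 μGy/h
B: 657 × (1.07/5.50)² = 24.87 μGy/h
C: 123 × (2.07/15.8)² = 2.111 μGy/h
Total = 7.915 + 24.87 + 2.111 = 34.90 μGy/h.

34.9 μGy/h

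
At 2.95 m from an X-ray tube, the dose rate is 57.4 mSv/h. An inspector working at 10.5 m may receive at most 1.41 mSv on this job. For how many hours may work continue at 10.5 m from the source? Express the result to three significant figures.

Intensity scales as (d₁/d₂)², so rate at 10.5 m:
(2.95/10.5)² = 0.07893, so 57.4 × 0.07893 = 4.531 mSv/h.
Stay time = 1.41 mSv ÷ 4.531 mSv/h = 0.3112 h.

0.311 h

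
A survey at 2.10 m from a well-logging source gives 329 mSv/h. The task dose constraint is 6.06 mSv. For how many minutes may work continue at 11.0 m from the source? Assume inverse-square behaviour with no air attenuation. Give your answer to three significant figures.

30.3 min

Using I₁d₁² = I₂d₂², rate at 11.0 m:
329 × (2.10/11.0)² = 329 × 0.03645 = 11.99 mSv/h.
Stay time = 6.06 mSv ÷ 11.99 mSv/h = 0.5054 h = 30.32 min.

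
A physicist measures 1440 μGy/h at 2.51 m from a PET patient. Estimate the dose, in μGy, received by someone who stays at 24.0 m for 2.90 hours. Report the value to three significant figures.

Using I₁d₁² = I₂d₂², rate at 24.0 m:
(2.51/24.0)² = 0.01094, so 1440 × 0.01094 = 15.75 μGy/h.
Dose = rate × time = 15.75 μGy/h × 2.900 h = 45.67 μGy.

45.7 μGy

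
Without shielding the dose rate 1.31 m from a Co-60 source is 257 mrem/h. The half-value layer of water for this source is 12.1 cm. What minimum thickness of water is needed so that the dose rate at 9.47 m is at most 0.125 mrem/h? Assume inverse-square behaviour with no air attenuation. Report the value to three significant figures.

64.1 cm

At 9.47 m, distance alone gives (1.31/9.47)² = 0.01914, so 257 × 0.01914 = 4.919 mrem/h.
Further attenuation needed: 4.919/0.125 = 39.35.
n = log₂(39.35) = 5.298 half-value layers.
Thickness = 5.298 × 12.1 cm = 64.11 cm.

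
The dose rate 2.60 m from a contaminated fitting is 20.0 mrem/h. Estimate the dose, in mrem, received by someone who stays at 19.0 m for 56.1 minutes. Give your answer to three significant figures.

Using I₁d₁² = I₂d₂², rate at 19.0 m:
20.0 × (2.60/19.0)² = 20.0 × 0.01873 = 0.3746 mrem/h.
Dose = rate × time = 0.3746 mrem/h × 0.9350 h = 0.3503 mrem.

0.350 mrem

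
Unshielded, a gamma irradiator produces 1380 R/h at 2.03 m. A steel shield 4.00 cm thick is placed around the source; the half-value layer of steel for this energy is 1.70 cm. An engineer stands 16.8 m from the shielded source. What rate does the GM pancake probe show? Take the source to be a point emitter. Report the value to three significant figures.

3.94 R/h

Distance alone: (2.03/16.8)² = 0.01460, so 1380 × 0.01460 = 20.15 R/h.
Shield: 4.00/1.70 = 2.353 half-value layers → attenuation 2^(−2.353) = 0.1957.
Combined: 20.15 × 0.1957 = 3.943 R/h.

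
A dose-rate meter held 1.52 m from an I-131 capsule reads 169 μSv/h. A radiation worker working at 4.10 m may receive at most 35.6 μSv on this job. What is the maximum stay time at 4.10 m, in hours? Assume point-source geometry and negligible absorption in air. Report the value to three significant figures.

Applying the 1/r² law, rate at 4.10 m:
169 × (1.52/4.10)² = 169 × 0.1374 = 23.22 μSv/h.
Stay time = 35.6 μSv ÷ 23.22 μSv/h = 1.533 h.

1.53 h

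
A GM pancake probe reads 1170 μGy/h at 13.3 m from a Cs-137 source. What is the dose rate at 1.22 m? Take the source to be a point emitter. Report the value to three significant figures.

Intensity scales as (d₁/d₂)², so the rate at 1.22 m is
1170 × (13.3/1.22)² = 1170 × 118.8 = 139000 μGy/h.

139000 μGy/h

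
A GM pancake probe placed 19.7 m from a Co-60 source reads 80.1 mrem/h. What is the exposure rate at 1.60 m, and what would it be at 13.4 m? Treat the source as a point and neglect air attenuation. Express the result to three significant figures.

12100 mrem/h; 173 mrem/h

By the inverse-square law,
At 1.60 m: (19.7/1.60)² = 151.6, so 80.1 × 151.6 = 12140 mrem/h
At 13.4 m: (1.60/13.4)² = 0.01426, so 12140 × 0.01426 = 173.1 mrem/h.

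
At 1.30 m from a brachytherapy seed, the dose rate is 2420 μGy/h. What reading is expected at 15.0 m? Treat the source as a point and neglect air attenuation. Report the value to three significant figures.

Since intensity falls as 1/r², the rate at 15.0 m is
(1.30/15.0)² = 0.007511, so 2420 × 0.007511 = 18.18 μGy/h.

18.2 μGy/h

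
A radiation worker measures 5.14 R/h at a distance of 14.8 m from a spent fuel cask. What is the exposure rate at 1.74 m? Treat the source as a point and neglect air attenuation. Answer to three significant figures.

372 R/h

Applying the 1/r² law, the rate at 1.74 m is
(14.8/1.74)² = 72.35, so 5.14 × 72.35 = 371.9 R/h.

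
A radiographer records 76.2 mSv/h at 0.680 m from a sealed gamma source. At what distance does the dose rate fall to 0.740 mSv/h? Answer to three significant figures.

Intensity scales as (d₁/d₂)², so d₂ = d₁·√(I₁/I₂).
I₁/I₂ = 76.2/0.740 = 103.0, so d₂ = 0.680 × √103.0 = 6.901 m.

6.90 m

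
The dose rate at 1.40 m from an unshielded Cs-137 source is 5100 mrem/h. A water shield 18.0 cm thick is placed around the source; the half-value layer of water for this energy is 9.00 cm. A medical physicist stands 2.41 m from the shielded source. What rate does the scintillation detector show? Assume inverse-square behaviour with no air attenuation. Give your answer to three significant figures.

Distance alone: 5100 × (1.40/2.41)² = 5100 × 0.3375 = 1721 mrem/h.
Shield: 18.0/9.00 = 2.000 half-value layers → attenuation 2^(−2.000) = 0.2500.
Combined: 1721 × 0.2500 = 430.2 mrem/h.

430 mrem/h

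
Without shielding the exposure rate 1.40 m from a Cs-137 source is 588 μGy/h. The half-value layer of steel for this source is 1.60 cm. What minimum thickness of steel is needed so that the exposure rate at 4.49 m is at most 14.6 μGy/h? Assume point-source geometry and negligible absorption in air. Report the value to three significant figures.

At 4.49 m, distance alone gives (1.40/4.49)² = 0.09722, so 588 × 0.09722 = 57.17 μGy/h.
Further attenuation needed: 57.17/14.6 = 3.916.
n = log₂(3.916) = 1.969 half-value layers.
Thickness = 1.969 × 1.60 cm = 3.150 cm.

3.15 cm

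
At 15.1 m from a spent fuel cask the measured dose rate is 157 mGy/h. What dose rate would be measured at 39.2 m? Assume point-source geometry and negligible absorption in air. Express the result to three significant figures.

Intensity scales as (d₁/d₂)², so scaling from 15.1 m to 39.2 m:
157 × (15.1/39.2)² = 157 × 0.1484 = 23.30 mGy/h.

23.3 mGy/h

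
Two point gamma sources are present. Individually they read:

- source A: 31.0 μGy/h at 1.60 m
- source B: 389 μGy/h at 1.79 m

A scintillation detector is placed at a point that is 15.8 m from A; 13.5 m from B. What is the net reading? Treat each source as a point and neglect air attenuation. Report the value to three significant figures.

7.16 μGy/h

By superposition, sum each source's inverse-square contribution:
A: 31.0 × (1.60/15.8)² = 0.3179 μGy/h
B: 389 × (1.79/13.5)² = 6.839 μGy/h
Total = 0.3179 + 6.839 = 7.157 μGy/h.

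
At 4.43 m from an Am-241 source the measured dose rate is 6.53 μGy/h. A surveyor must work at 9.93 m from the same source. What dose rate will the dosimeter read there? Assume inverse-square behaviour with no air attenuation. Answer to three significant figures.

1.30 μGy/h

Using I₁d₁² = I₂d₂², scaling from 4.43 m to 9.93 m:
(4.43/9.93)² = 0.1990, so 6.53 × 0.1990 = 1.299 μGy/h.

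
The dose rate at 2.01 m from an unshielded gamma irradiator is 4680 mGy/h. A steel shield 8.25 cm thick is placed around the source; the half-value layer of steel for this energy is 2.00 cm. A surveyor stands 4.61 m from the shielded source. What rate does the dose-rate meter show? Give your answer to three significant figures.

51.0 mGy/h

Distance alone: (2.01/4.61)² = 0.1901, so 4680 × 0.1901 = 889.7 mGy/h.
Shield: 8.25/2.00 = 4.125 half-value layers → attenuation 2^(−4.125) = 0.05731.
Combined: 889.7 × 0.05731 = 50.99 mGy/h.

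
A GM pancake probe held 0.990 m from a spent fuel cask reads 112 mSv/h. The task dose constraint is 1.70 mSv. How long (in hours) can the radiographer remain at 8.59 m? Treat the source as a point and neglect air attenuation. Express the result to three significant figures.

1.14 h

Since intensity falls as 1/r², rate at 8.59 m:
(0.990/8.59)² = 0.01328, so 112 × 0.01328 = 1.487 mSv/h.
Stay time = 1.70 mSv ÷ 1.487 mSv/h = 1.143 h.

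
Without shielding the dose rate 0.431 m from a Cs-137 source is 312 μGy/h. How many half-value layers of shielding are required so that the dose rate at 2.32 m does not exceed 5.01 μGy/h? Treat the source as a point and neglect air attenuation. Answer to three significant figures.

1.10 half-value layers

At 2.32 m, distance alone gives 312 × (0.431/2.32)² = 312 × 0.03451 = 10.77 μGy/h.
Further attenuation needed: 10.77/5.01 = 2.150.
n = log₂(2.150) = 1.104 half-value layers.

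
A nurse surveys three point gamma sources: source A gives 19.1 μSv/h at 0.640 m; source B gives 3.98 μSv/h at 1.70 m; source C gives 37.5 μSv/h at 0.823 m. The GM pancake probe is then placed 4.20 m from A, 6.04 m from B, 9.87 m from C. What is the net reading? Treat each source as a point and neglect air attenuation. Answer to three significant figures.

Each source contributes Iᵢ·(dᵢ/rᵢ)²; contributions add.
A: 19.1 × (0.640/4.20)² = 0.4435 μSv/h
B: 3.98 × (1.70/6.04)² = 0.3153 μSv/h
C: 37.5 × (0.823/9.87)² = 0.2607 μSv/h
Total = 0.4435 + 0.3153 + 0.2607 = 1.020 μSv/h.

1.02 μSv/h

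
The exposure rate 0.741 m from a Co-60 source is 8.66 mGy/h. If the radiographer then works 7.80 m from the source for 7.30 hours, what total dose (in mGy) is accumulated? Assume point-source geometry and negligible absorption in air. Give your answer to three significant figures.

Intensity scales as (d₁/d₂)², so rate at 7.80 m:
(0.741/7.80)² = 0.009025, so 8.66 × 0.009025 = 0.07816 mGy/h.
Dose = rate × time = 0.07816 mGy/h × 7.300 h = 0.5706 mGy.

0.571 mGy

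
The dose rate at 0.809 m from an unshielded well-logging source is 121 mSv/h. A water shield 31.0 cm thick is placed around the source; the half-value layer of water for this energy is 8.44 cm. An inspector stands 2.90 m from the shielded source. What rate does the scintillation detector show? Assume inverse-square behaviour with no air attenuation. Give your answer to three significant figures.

Distance alone: (0.809/2.90)² = 0.07782, so 121 × 0.07782 = 9.416 mSv/h.
Shield: 31.0/8.44 = 3.673 half-value layers → attenuation 2^(−3.673) = 0.07840.
Combined: 9.416 × 0.07840 = 0.7382 mSv/h.

0.738 mSv/h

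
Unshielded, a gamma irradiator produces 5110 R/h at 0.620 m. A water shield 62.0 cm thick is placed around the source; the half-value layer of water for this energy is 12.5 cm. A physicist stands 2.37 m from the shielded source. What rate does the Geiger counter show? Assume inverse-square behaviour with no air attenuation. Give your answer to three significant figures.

Distance alone: 5110 × (0.620/2.37)² = 5110 × 0.06844 = 349.7 R/h.
Shield: 62.0/12.5 = 4.960 half-value layers → attenuation 2^(−4.960) = 0.03213.
Combined: 349.7 × 0.03213 = 11.24 R/h.

11.2 R/h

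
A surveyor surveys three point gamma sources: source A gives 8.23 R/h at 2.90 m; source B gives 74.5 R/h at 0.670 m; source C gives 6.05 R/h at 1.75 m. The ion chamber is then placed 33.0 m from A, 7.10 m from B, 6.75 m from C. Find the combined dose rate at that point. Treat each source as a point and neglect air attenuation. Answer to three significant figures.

Each source contributes Iᵢ·(dᵢ/rᵢ)²; contributions add.
A: 8.23 × (2.90/33.0)² = 0.06356 R/h
B: 74.5 × (0.670/7.10)² = 0.6634 R/h
C: 6.05 × (1.75/6.75)² = 0.4067 R/h
Total = 0.06356 + 0.6634 + 0.4067 = 1.134 R/h.

1.13 R/h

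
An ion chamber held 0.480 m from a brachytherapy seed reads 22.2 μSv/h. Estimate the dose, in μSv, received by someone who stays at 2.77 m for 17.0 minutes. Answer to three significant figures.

Since intensity falls as 1/r², rate at 2.77 m:
(0.480/2.77)² = 0.03003, so 22.2 × 0.03003 = 0.6667 μSv/h.
Dose = rate × time = 0.6667 μSv/h × 0.2833 h = 0.1889 μSv.

0.189 μSv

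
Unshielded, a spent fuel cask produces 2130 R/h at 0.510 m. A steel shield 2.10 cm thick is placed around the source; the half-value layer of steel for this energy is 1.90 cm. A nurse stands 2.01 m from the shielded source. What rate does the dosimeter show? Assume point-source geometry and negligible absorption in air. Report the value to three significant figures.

63.7 R/h

Distance alone: 2130 × (0.510/2.01)² = 2130 × 0.06438 = 137.1 R/h.
Shield: 2.10/1.90 = 1.105 half-value layers → attenuation 2^(−1.105) = 0.4649.
Combined: 137.1 × 0.4649 = 63.74 R/h.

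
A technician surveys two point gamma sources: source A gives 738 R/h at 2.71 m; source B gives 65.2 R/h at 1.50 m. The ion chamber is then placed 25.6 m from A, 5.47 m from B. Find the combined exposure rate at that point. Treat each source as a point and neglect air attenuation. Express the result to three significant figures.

13.2 R/h

By superposition, sum each source's inverse-square contribution:
A: 738 × (2.71/25.6)² = 8.270 R/h
B: 65.2 × (1.50/5.47)² = 4.903 R/h
Total = 8.270 + 4.903 = 13.17 R/h.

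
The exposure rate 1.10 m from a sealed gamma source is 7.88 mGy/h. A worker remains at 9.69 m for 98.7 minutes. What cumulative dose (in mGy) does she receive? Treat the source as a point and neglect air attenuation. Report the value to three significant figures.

Since intensity falls as 1/r², rate at 9.69 m:
7.88 × (1.10/9.69)² = 7.88 × 0.01289 = 0.1016 mGy/h.
Dose = rate × time = 0.1016 mGy/h × 1.645 h = 0.1671 mGy.

0.167 mGy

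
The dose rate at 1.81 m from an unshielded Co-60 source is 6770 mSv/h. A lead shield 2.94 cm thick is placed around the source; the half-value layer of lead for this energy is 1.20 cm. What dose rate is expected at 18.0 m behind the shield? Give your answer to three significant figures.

Distance alone: (1.81/18.0)² = 0.01011, so 6770 × 0.01011 = 68.44 mSv/h.
Shield: 2.94/1.20 = 2.450 half-value layers → attenuation 2^(−2.450) = 0.1830.
Combined: 68.44 × 0.1830 = 12.52 mSv/h.

12.5 mSv/h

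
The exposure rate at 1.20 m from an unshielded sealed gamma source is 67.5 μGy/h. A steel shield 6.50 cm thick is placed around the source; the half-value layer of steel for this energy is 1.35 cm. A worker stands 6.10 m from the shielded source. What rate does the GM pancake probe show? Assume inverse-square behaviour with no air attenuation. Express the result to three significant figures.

0.0928 μGy/h

Distance alone: 67.5 × (1.20/6.10)² = 67.5 × 0.03870 = 2.612 μGy/h.
Shield: 6.50/1.35 = 4.815 half-value layers → attenuation 2^(−4.815) = 0.03553.
Combined: 2.612 × 0.03553 = 0.09280 μGy/h.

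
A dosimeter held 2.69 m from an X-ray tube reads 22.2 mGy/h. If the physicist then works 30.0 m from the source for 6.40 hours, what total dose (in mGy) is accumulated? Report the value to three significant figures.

1.14 mGy

Since intensity falls as 1/r², rate at 30.0 m:
(2.69/30.0)² = 0.008040, so 22.2 × 0.008040 = 0.1785 mGy/h.
Dose = rate × time = 0.1785 mGy/h × 6.400 h = 1.142 mGy.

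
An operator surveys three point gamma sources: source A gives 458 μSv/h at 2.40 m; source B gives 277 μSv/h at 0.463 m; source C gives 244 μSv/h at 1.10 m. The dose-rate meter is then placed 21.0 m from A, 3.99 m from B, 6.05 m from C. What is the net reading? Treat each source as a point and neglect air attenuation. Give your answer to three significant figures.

17.8 μSv/h

By superposition, sum each source's inverse-square contribution:
A: 458 × (2.40/21.0)² = 5.982 μSv/h
B: 277 × (0.463/3.99)² = 3.730 μSv/h
C: 244 × (1.10/6.05)² = 8.066 μSv/h
Total = 5.982 + 3.730 + 8.066 = 17.78 μSv/h.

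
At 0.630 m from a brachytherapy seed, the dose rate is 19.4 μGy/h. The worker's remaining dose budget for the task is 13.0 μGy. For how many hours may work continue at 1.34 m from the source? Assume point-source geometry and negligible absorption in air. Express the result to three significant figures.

3.03 h

Since intensity falls as 1/r², rate at 1.34 m:
(0.630/1.34)² = 0.2210, so 19.4 × 0.2210 = 4.287 μGy/h.
Stay time = 13.0 μGy ÷ 4.287 μGy/h = 3.032 h.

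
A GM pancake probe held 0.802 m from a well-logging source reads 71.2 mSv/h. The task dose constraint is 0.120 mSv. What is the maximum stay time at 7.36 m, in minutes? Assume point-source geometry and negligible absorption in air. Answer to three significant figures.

Applying the 1/r² law, rate at 7.36 m:
71.2 × (0.802/7.36)² = 71.2 × 0.01187 = 0.8451 mSv/h.
Stay time = 0.120 mSv ÷ 0.8451 mSv/h = 0.1420 h = 8.520 min.

8.52 min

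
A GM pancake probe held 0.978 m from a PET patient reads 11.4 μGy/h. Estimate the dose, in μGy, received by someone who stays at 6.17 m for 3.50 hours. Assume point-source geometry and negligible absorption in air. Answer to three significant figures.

1.00 μGy

By the inverse-square law, rate at 6.17 m:
11.4 × (0.978/6.17)² = 11.4 × 0.02513 = 0.2865 μGy/h.
Dose = rate × time = 0.2865 μGy/h × 3.500 h = 1.003 μGy.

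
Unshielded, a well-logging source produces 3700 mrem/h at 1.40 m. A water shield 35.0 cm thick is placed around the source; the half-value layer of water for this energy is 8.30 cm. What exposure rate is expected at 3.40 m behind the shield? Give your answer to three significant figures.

Distance alone: 3700 × (1.40/3.40)² = 3700 × 0.1696 = 627.5 mrem/h.
Shield: 35.0/8.30 = 4.217 half-value layers → attenuation 2^(−4.217) = 0.05377.
Combined: 627.5 × 0.05377 = 33.74 mrem/h.

33.7 mrem/h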